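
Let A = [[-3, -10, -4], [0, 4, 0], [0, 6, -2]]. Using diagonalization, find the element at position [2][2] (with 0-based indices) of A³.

-8

Characteristic polynomial: μ^3 + μ^2 - 14μ - 24 = (μ - 4)(μ + 2)(μ + 3), so the eigenvalues are -3, -2, 4.
μ=-3: eigenvector (1, 0, 0).
μ=4: eigenvector (-2, 1, 1).
μ=-2: eigenvector (-4, 0, 1).
P = [[1, -2, -4], [0, 1, 0], [0, 1, 1]], D = diag(-3, 4, -2), P⁻¹ = [[1, -2, 4], [0, 1, 0], [0, -1, 1]].
A³ = P·diag(-27, 64, -8)·P⁻¹ = [[-27, -106, -76], [0, 64, 0], [0, 72, -8]].
The requested entry is -8.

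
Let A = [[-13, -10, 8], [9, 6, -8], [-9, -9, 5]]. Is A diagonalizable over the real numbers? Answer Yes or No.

Yes

Characteristic polynomial: p(λ) = λ^3 + 2λ^2 - 23λ - 60 = (λ - 5)(λ + 3)(λ + 4).
All 3 eigenvalues are distinct, so A is diagonalizable.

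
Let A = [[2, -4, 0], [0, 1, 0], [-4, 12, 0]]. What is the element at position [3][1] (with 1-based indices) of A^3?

-16

Characteristic polynomial: μ^3 - 3μ^2 + 2μ = μ(μ - 2)(μ - 1), so the eigenvalues are 0, 1, 2.
μ=1: eigenvector (4, 1, -4).
μ=2: eigenvector (1, 0, -2).
μ=0: eigenvector (0, 0, 1).
P = [[4, 1, 0], [1, 0, 0], [-4, -2, 1]], D = diag(1, 2, 0), P⁻¹ = [[0, 1, 0], [1, -4, 0], [2, -4, 1]].
A³ = P·diag(1, 8, 0)·P⁻¹ = [[8, -28, 0], [0, 1, 0], [-16, 60, 0]].
The requested entry is -16.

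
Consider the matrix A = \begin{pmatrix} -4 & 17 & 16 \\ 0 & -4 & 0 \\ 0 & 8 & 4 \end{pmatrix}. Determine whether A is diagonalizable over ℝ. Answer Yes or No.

No

Characteristic polynomial: p(s) = s^3 + 4s^2 - 16s - 64 = (s - 4)(s + 4)^2.
s = -4 has algebraic multiplicity 2; rank(A + 4I) = 2, so geometric multiplicity = 1.
Geometric multiplicity < algebraic multiplicity, so A is not diagonalizable.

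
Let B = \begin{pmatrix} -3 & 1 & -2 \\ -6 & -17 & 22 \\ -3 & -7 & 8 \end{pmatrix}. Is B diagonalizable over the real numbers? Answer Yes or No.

No

Characteristic polynomial: p(s) = s^3 + 12s^2 + 45s + 54 = (s + 3)^2(s + 6).
s = -3 has algebraic multiplicity 2; rank(B + 3I) = 2, so geometric multiplicity = 1.
Geometric multiplicity < algebraic multiplicity, so B is not diagonalizable.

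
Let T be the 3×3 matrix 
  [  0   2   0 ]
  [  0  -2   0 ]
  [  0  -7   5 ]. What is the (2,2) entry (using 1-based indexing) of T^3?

-8

Characteristic polynomial: s^3 - 3s^2 - 10s = s(s - 5)(s + 2), so the eigenvalues are -2, 0, 5.
s=0: eigenvector (1, 0, 0).
s=-2: eigenvector (-1, 1, 1).
s=5: eigenvector (0, 0, 1).
P = [[1, -1, 0], [0, 1, 0], [0, 1, 1]], D = diag(0, -2, 5), P⁻¹ = [[1, 1, 0], [0, 1, 0], [0, -1, 1]].
T³ = P·diag(0, -8, 125)·P⁻¹ = [[0, 8, 0], [0, -8, 0], [0, -133, 125]].
The requested entry is -8.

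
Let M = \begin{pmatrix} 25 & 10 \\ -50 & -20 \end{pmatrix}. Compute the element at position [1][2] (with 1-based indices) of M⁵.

6250

Characteristic polynomial: s^2 - 5s = s(s - 5), so the eigenvalues are 0, 5.
s=5: eigenvector (1, -2).
s=0: eigenvector (-2, 5).
P = [[1, -2], [-2, 5]], D = diag(5, 0), P⁻¹ = [[5, 2], [2, 1]].
M⁵ = P·diag(3125, 0)·P⁻¹ = [[15625, 6250], [-31250, -12500]].
The requested entry is 6250.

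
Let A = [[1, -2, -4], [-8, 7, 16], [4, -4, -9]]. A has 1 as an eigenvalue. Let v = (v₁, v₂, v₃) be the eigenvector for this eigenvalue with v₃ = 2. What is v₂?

A − 1I = [[0, -2, -4], [-8, 6, 16], [4, -4, -10]].
Solving (A − 1I)v = 0 gives the eigenspace spanned by (1, -4, 2).
With v₃ = 2, v = (1, -4, 2), so v₂ = -4.

-4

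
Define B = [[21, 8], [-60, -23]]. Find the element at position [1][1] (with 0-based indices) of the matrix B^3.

Characteristic polynomial: r^2 + 2r - 3 = (r - 1)(r + 3), so the eigenvalues are -3, 1.
r=-3: eigenvector (1, -3).
r=1: eigenvector (2, -5).
P = [[1, 2], [-3, -5]], D = diag(-3, 1), P⁻¹ = [[-5, -2], [3, 1]].
B³ = P·diag(-27, 1)·P⁻¹ = [[141, 56], [-420, -167]].
The requested entry is -167.

-167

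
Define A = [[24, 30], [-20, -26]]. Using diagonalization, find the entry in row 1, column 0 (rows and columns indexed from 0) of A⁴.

2080

Characteristic polynomial: t^2 + 2t - 24 = (t - 4)(t + 6), so the eigenvalues are -6, 4.
t=4: eigenvector (3, -2).
t=-6: eigenvector (-1, 1).
P = [[3, -1], [-2, 1]], D = diag(4, -6), P⁻¹ = [[1, 1], [2, 3]].
A⁴ = P·diag(256, 1296)·P⁻¹ = [[-1824, -3120], [2080, 3376]].
The requested entry is 2080.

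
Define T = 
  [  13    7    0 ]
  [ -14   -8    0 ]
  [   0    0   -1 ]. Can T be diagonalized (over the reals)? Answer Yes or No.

Characteristic polynomial: p(λ) = λ^3 - 4λ^2 - 11λ - 6 = (λ - 6)(λ + 1)^2.
λ = -1 has algebraic multiplicity 2; rank(T + 1I) = 1, so geometric multiplicity = 2.
Every eigenvalue has geometric = algebraic multiplicity, so T is diagonalizable.

Yes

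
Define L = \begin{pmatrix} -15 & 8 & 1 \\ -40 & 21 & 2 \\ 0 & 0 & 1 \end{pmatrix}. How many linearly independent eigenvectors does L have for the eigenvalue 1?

1

L − 1I = [[-16, 8, 1], [-40, 20, 2], [0, 0, 0]].
This matrix has rank 2, so its null space has dimension 3 − 2 = 1.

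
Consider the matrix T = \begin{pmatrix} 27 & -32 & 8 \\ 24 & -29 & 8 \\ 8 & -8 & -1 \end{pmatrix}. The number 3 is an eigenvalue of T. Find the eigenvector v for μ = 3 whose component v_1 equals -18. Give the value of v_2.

-15

T − 3I = [[24, -32, 8], [24, -32, 8], [8, -8, -4]].
Solving (T − 3I)v = 0 gives the eigenspace spanned by (-18, -15, -6).
With v_1 = -18, v = (-18, -15, -6), so v_2 = -15.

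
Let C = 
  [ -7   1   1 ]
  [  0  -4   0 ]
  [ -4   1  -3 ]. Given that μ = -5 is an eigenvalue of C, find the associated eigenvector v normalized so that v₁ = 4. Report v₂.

C + 5I = [[-2, 1, 1], [0, 1, 0], [-4, 1, 2]].
Solving (C + 5I)v = 0 gives the eigenspace spanned by (4, 0, 8).
With v₁ = 4, v = (4, 0, 8), so v₂ = 0.

0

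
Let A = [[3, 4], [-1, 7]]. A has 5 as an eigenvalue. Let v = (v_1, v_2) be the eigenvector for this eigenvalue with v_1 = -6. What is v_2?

A − 5I = [[-2, 4], [-1, 2]].
Solving (A − 5I)v = 0 gives the eigenspace spanned by (-6, -3).
With v_1 = -6, v = (-6, -3), so v_2 = -3.

-3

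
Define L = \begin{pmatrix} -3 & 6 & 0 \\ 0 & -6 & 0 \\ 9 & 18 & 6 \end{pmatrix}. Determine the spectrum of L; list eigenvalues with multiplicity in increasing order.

Characteristic polynomial: p(s) = s^3 + 3s^2 - 36s - 108 = (s - 6)(s + 3)(s + 6).
Roots (with multiplicity): -6, -3, 6.

-6, -3, 6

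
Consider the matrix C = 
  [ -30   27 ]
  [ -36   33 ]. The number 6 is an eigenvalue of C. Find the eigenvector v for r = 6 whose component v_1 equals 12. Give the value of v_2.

C − 6I = [[-36, 27], [-36, 27]].
Solving (C − 6I)v = 0 gives the eigenspace spanned by (12, 16).
With v_1 = 12, v = (12, 16), so v_2 = 16.

16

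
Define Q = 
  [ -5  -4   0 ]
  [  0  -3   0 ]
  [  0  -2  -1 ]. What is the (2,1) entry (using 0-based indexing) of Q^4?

Characteristic polynomial: s^3 + 9s^2 + 23s + 15 = (s + 1)(s + 3)(s + 5), so the eigenvalues are -5, -3, -1.
s=-5: eigenvector (1, 0, 0).
s=-3: eigenvector (-2, 1, 1).
s=-1: eigenvector (0, 0, 1).
P = [[1, -2, 0], [0, 1, 0], [0, 1, 1]], D = diag(-5, -3, -1), P⁻¹ = [[1, 2, 0], [0, 1, 0], [0, -1, 1]].
Q⁴ = P·diag(625, 81, 1)·P⁻¹ = [[625, 1088, 0], [0, 81, 0], [0, 80, 1]].
The requested entry is 80.

80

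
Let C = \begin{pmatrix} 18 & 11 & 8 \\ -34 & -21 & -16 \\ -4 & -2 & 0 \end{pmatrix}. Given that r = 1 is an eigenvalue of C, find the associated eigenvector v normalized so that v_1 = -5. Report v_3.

C − 1I = [[17, 11, 8], [-34, -22, -16], [-4, -2, -1]].
Solving (C − 1I)v = 0 gives the eigenspace spanned by (-5, 15, -10).
With v_1 = -5, v = (-5, 15, -10), so v_3 = -10.

-10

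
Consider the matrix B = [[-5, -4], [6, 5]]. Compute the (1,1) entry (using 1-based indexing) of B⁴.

1

Characteristic polynomial: μ^2 - 1 = (μ - 1)(μ + 1), so the eigenvalues are -1, 1.
μ=1: eigenvector (-2, 3).
μ=-1: eigenvector (-1, 1).
P = [[-2, -1], [3, 1]], D = diag(1, -1), P⁻¹ = [[1, 1], [-3, -2]].
B⁴ = P·diag(1, 1)·P⁻¹ = [[1, 0], [0, 1]].
The requested entry is 1.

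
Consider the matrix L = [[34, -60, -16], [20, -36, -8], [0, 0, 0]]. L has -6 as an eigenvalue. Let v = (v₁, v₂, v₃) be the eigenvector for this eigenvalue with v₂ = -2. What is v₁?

L + 6I = [[40, -60, -16], [20, -30, -8], [0, 0, 6]].
Solving (L + 6I)v = 0 gives the eigenspace spanned by (-3, -2, 0).
With v₂ = -2, v = (-3, -2, 0), so v₁ = -3.

-3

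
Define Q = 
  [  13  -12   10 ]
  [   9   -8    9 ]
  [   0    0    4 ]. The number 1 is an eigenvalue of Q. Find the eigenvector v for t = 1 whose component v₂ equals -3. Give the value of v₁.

-3

Q − 1I = [[12, -12, 10], [9, -9, 9], [0, 0, 3]].
Solving (Q − 1I)v = 0 gives the eigenspace spanned by (-3, -3, 0).
With v₂ = -3, v = (-3, -3, 0), so v₁ = -3.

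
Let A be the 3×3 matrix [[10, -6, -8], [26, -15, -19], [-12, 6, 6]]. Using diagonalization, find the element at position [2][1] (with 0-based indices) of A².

Characteristic polynomial: s^3 - s^2 - 6s = s(s - 3)(s + 2), so the eigenvalues are -2, 0, 3.
s=0: eigenvector (-1, -3, 1).
s=3: eigenvector (-2, -5, 2).
s=-2: eigenvector (1, 2, 0).
P = [[-1, -2, 1], [-3, -5, 2], [1, 2, 0]], D = diag(0, 3, -2), P⁻¹ = [[4, -2, -1], [-2, 1, 1], [1, 0, 1]].
A² = P·diag(0, 9, 4)·P⁻¹ = [[40, -18, -14], [98, -45, -37], [-36, 18, 18]].
The requested entry is 18.

18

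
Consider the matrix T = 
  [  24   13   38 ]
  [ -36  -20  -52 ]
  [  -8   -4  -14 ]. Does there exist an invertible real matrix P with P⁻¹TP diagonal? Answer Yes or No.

Characteristic polynomial: p(r) = r^3 + 10r^2 + 28r + 24 = (r + 2)^2(r + 6).
r = -2 has algebraic multiplicity 2; rank(T + 2I) = 2, so geometric multiplicity = 1.
Geometric multiplicity < algebraic multiplicity, so T is not diagonalizable.

No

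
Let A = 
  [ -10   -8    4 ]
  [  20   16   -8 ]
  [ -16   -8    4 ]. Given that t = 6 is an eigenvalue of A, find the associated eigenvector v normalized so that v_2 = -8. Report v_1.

A − 6I = [[-16, -8, 4], [20, 10, -8], [-16, -8, -2]].
Solving (A − 6I)v = 0 gives the eigenspace spanned by (4, -8, 0).
With v_2 = -8, v = (4, -8, 0), so v_1 = 4.

4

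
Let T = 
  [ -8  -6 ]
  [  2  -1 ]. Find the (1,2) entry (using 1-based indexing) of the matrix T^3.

Characteristic polynomial: r^2 + 9r + 20 = (r + 4)(r + 5), so the eigenvalues are -5, -4.
r=-4: eigenvector (-3, 2).
r=-5: eigenvector (-2, 1).
P = [[-3, -2], [2, 1]], D = diag(-4, -5), P⁻¹ = [[1, 2], [-2, -3]].
T³ = P·diag(-64, -125)·P⁻¹ = [[-308, -366], [122, 119]].
The requested entry is -366.

-366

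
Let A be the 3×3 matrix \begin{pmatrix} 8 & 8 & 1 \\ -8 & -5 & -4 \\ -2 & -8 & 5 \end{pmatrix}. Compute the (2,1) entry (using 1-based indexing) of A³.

Characteristic polynomial: μ^3 - 8μ^2 + 9μ + 18 = (μ - 6)(μ - 3)(μ + 1), so the eigenvalues are -1, 3, 6.
μ=6: eigenvector (1, 0, -2).
μ=3: eigenvector (-2, 1, 2).
μ=-1: eigenvector (-1, 1, 1).
P = [[1, -2, -1], [0, 1, 1], [-2, 2, 1]], D = diag(6, 3, -1), P⁻¹ = [[-1, 0, -1], [-2, -1, -1], [2, 2, 1]].
A³ = P·diag(216, 27, -1)·P⁻¹ = [[-106, 56, -161], [-56, -29, -28], [322, -56, 377]].
The requested entry is -56.

-56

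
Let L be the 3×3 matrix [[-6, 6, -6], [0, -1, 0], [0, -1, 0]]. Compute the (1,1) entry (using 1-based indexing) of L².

36

Characteristic polynomial: t^3 + 7t^2 + 6t = t(t + 1)(t + 6), so the eigenvalues are -6, -1, 0.
t=-6: eigenvector (1, 0, 0).
t=-1: eigenvector (0, 1, 1).
t=0: eigenvector (-1, 0, 1).
P = [[1, 0, -1], [0, 1, 0], [0, 1, 1]], D = diag(-6, -1, 0), P⁻¹ = [[1, -1, 1], [0, 1, 0], [0, -1, 1]].
L² = P·diag(36, 1, 0)·P⁻¹ = [[36, -36, 36], [0, 1, 0], [0, 1, 0]].
The requested entry is 36.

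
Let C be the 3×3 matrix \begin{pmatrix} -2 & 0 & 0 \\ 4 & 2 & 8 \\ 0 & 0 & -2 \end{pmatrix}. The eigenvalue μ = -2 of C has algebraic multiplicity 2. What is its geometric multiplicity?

C + 2I = [[0, 0, 0], [4, 4, 8], [0, 0, 0]].
This matrix has rank 1, so its null space has dimension 3 − 1 = 2.

2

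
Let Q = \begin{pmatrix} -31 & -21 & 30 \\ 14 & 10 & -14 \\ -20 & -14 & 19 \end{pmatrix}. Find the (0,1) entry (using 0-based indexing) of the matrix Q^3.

-273

Characteristic polynomial: s^3 + 2s^2 - 11s - 12 = (s - 3)(s + 1)(s + 4), so the eigenvalues are -4, -1, 3.
s=-4: eigenvector (3, -1, 2).
s=3: eigenvector (-3, 2, -2).
s=-1: eigenvector (1, 0, 1).
P = [[3, -3, 1], [-1, 2, 0], [2, -2, 1]], D = diag(-4, 3, -1), P⁻¹ = [[2, 1, -2], [1, 1, -1], [-2, 0, 3]].
Q³ = P·diag(-64, 27, -1)·P⁻¹ = [[-463, -273, 462], [182, 118, -182], [-308, -182, 307]].
The requested entry is -273.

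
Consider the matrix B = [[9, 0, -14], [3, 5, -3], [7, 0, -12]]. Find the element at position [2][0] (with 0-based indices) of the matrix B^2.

-21

Characteristic polynomial: t^3 - 2t^2 - 25t + 50 = (t - 5)(t - 2)(t + 5), so the eigenvalues are -5, 2, 5.
t=2: eigenvector (2, -1, 1).
t=-5: eigenvector (1, 0, 1).
t=5: eigenvector (0, 1, 0).
P = [[2, 1, 0], [-1, 0, 1], [1, 1, 0]], D = diag(2, -5, 5), P⁻¹ = [[1, 0, -1], [-1, 0, 2], [1, 1, -1]].
B² = P·diag(4, 25, 25)·P⁻¹ = [[-17, 0, 42], [21, 25, -21], [-21, 0, 46]].
The requested entry is -21.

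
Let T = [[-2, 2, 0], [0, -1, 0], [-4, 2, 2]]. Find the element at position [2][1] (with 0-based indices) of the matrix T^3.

Characteristic polynomial: λ^3 + λ^2 - 4λ - 4 = (λ - 2)(λ + 1)(λ + 2), so the eigenvalues are -2, -1, 2.
λ=2: eigenvector (0, 0, 1).
λ=-1: eigenvector (2, 1, 2).
λ=-2: eigenvector (1, 0, 1).
P = [[0, 2, 1], [0, 1, 0], [1, 2, 1]], D = diag(2, -1, -2), P⁻¹ = [[-1, 0, 1], [0, 1, 0], [1, -2, 0]].
T³ = P·diag(8, -1, -8)·P⁻¹ = [[-8, 14, 0], [0, -1, 0], [-16, 14, 8]].
The requested entry is 14.

14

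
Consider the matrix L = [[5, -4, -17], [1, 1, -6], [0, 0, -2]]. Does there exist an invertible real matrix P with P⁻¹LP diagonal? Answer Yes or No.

Characteristic polynomial: p(r) = r^3 - 4r^2 - 3r + 18 = (r - 3)^2(r + 2).
r = 3 has algebraic multiplicity 2; rank(L − 3I) = 2, so geometric multiplicity = 1.
Geometric multiplicity < algebraic multiplicity, so L is not diagonalizable.

No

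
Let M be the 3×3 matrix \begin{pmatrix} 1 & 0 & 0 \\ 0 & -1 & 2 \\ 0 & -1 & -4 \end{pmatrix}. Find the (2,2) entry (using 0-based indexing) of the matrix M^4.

Characteristic polynomial: λ^3 + 4λ^2 + λ - 6 = (λ - 1)(λ + 2)(λ + 3), so the eigenvalues are -3, -2, 1.
λ=1: eigenvector (1, 0, 0).
λ=-2: eigenvector (0, -2, 1).
λ=-3: eigenvector (0, -1, 1).
P = [[1, 0, 0], [0, -2, -1], [0, 1, 1]], D = diag(1, -2, -3), P⁻¹ = [[1, 0, 0], [0, -1, -1], [0, 1, 2]].
M⁴ = P·diag(1, 16, 81)·P⁻¹ = [[1, 0, 0], [0, -49, -130], [0, 65, 146]].
The requested entry is 146.

146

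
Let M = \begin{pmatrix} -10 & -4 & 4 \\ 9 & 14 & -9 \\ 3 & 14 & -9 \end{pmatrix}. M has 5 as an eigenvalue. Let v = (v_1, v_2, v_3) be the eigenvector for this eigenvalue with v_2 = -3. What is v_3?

-3

M − 5I = [[-15, -4, 4], [9, 9, -9], [3, 14, -14]].
Solving (M − 5I)v = 0 gives the eigenspace spanned by (0, -3, -3).
With v_2 = -3, v = (0, -3, -3), so v_3 = -3.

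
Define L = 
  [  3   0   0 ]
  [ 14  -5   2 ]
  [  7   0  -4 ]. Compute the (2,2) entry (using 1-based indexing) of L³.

Characteristic polynomial: μ^3 + 6μ^2 - 7μ - 60 = (μ - 3)(μ + 4)(μ + 5), so the eigenvalues are -5, -4, 3.
μ=3: eigenvector (1, 2, 1).
μ=-5: eigenvector (0, 1, 0).
μ=-4: eigenvector (0, 2, 1).
P = [[1, 0, 0], [2, 1, 2], [1, 0, 1]], D = diag(3, -5, -4), P⁻¹ = [[1, 0, 0], [0, 1, -2], [-1, 0, 1]].
L³ = P·diag(27, -125, -64)·P⁻¹ = [[27, 0, 0], [182, -125, 122], [91, 0, -64]].
The requested entry is -125.

-125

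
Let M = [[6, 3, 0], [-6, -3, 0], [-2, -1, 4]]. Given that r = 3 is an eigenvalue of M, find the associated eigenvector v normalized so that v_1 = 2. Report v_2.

-2

M − 3I = [[3, 3, 0], [-6, -6, 0], [-2, -1, 1]].
Solving (M − 3I)v = 0 gives the eigenspace spanned by (2, -2, 2).
With v_1 = 2, v = (2, -2, 2), so v_2 = -2.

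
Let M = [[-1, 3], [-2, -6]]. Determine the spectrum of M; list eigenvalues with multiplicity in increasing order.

Characteristic polynomial: p(r) = r^2 + 7r + 12 = (r + 3)(r + 4).
Roots (with multiplicity): -4, -3.

-4, -3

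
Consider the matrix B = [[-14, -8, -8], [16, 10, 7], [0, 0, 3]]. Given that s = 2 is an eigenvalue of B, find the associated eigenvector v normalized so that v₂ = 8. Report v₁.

-4

B − 2I = [[-16, -8, -8], [16, 8, 7], [0, 0, 1]].
Solving (B − 2I)v = 0 gives the eigenspace spanned by (-4, 8, 0).
With v₂ = 8, v = (-4, 8, 0), so v₁ = -4.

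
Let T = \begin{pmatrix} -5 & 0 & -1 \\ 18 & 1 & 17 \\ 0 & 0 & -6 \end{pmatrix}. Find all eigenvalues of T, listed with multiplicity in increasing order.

Characteristic polynomial: p(μ) = μ^3 + 10μ^2 + 19μ - 30 = (μ - 1)(μ + 5)(μ + 6).
Roots (with multiplicity): -6, -5, 1.

-6, -5, 1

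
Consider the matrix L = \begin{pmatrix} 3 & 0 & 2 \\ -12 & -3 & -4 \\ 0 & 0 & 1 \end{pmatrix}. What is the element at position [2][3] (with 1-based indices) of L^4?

Characteristic polynomial: μ^3 - μ^2 - 9μ + 9 = (μ - 3)(μ - 1)(μ + 3), so the eigenvalues are -3, 1, 3.
μ=3: eigenvector (1, -2, 0).
μ=1: eigenvector (-1, 2, 1).
μ=-3: eigenvector (0, 1, 0).
P = [[1, -1, 0], [-2, 2, 1], [0, 1, 0]], D = diag(3, 1, -3), P⁻¹ = [[1, 0, 1], [0, 0, 1], [2, 1, 0]].
L⁴ = P·diag(81, 1, 81)·P⁻¹ = [[81, 0, 80], [0, 81, -160], [0, 0, 1]].
The requested entry is -160.

-160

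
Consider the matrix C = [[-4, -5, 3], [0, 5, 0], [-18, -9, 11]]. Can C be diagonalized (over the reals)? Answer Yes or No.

Characteristic polynomial: p(λ) = λ^3 - 12λ^2 + 45λ - 50 = (λ - 5)^2(λ - 2).
λ = 5 has algebraic multiplicity 2; rank(C − 5I) = 2, so geometric multiplicity = 1.
Geometric multiplicity < algebraic multiplicity, so C is not diagonalizable.

No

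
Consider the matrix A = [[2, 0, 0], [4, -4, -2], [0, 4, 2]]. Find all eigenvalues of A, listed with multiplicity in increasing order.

Characteristic polynomial: p(s) = s^3 - 4s = s(s - 2)(s + 2).
Roots (with multiplicity): -2, 0, 2.

-2, 0, 2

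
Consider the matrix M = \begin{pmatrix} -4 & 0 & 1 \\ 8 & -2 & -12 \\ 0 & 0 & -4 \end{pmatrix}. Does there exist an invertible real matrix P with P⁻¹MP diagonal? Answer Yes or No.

Characteristic polynomial: p(μ) = μ^3 + 10μ^2 + 32μ + 32 = (μ + 2)(μ + 4)^2.
μ = -4 has algebraic multiplicity 2; rank(M + 4I) = 2, so geometric multiplicity = 1.
Geometric multiplicity < algebraic multiplicity, so M is not diagonalizable.

No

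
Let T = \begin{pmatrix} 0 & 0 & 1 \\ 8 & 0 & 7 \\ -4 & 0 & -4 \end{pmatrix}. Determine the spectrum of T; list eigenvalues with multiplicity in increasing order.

Characteristic polynomial: p(s) = s^3 + 4s^2 + 4s = s(s + 2)^2.
Roots (with multiplicity): -2, -2, 0.

-2, -2, 0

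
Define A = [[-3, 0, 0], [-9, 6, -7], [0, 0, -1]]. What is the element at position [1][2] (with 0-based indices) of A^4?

Characteristic polynomial: λ^3 - 2λ^2 - 21λ - 18 = (λ - 6)(λ + 1)(λ + 3), so the eigenvalues are -3, -1, 6.
λ=6: eigenvector (0, 1, 0).
λ=-3: eigenvector (1, 1, 0).
λ=-1: eigenvector (0, 1, 1).
P = [[0, 1, 0], [1, 1, 1], [0, 0, 1]], D = diag(6, -3, -1), P⁻¹ = [[-1, 1, -1], [1, 0, 0], [0, 0, 1]].
A⁴ = P·diag(1296, 81, 1)·P⁻¹ = [[81, 0, 0], [-1215, 1296, -1295], [0, 0, 1]].
The requested entry is -1295.

-1295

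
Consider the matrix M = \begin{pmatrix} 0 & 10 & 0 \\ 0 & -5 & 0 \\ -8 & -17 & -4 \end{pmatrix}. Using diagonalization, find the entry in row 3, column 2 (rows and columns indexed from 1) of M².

73

Characteristic polynomial: s^3 + 9s^2 + 20s = s(s + 4)(s + 5), so the eigenvalues are -5, -4, 0.
s=0: eigenvector (1, 0, -2).
s=-4: eigenvector (0, 0, 1).
s=-5: eigenvector (-2, 1, 1).
P = [[1, 0, -2], [0, 0, 1], [-2, 1, 1]], D = diag(0, -4, -5), P⁻¹ = [[1, 2, 0], [2, 3, 1], [0, 1, 0]].
M² = P·diag(0, 16, 25)·P⁻¹ = [[0, -50, 0], [0, 25, 0], [32, 73, 16]].
The requested entry is 73.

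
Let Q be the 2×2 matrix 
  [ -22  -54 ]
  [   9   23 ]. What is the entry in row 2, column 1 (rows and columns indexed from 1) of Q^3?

189

Characteristic polynomial: μ^2 - μ - 20 = (μ - 5)(μ + 4), so the eigenvalues are -4, 5.
μ=5: eigenvector (-2, 1).
μ=-4: eigenvector (-3, 1).
P = [[-2, -3], [1, 1]], D = diag(5, -4), P⁻¹ = [[1, 3], [-1, -2]].
Q³ = P·diag(125, -64)·P⁻¹ = [[-442, -1134], [189, 503]].
The requested entry is 189.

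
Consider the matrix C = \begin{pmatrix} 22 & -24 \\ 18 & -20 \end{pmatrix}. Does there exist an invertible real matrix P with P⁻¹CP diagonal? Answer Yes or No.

Yes

Characteristic polynomial: p(s) = s^2 - 2s - 8 = (s - 4)(s + 2).
All 2 eigenvalues are distinct, so C is diagonalizable.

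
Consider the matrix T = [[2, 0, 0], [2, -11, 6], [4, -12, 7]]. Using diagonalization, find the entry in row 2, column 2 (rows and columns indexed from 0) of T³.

127

Characteristic polynomial: μ^3 + 2μ^2 - 13μ + 10 = (μ - 2)(μ - 1)(μ + 5), so the eigenvalues are -5, 1, 2.
μ=-5: eigenvector (0, 1, 1).
μ=2: eigenvector (1, 2, 4).
μ=1: eigenvector (0, 1, 2).
P = [[0, 1, 0], [1, 2, 1], [1, 4, 2]], D = diag(-5, 2, 1), P⁻¹ = [[0, 2, -1], [1, 0, 0], [-2, -1, 1]].
T³ = P·diag(-125, 8, 1)·P⁻¹ = [[8, 0, 0], [14, -251, 126], [28, -252, 127]].
The requested entry is 127.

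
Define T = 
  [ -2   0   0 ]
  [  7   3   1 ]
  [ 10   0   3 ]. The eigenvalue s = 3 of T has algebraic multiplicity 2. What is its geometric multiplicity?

T − 3I = [[-5, 0, 0], [7, 0, 1], [10, 0, 0]].
This matrix has rank 2, so its null space has dimension 3 − 2 = 1.

1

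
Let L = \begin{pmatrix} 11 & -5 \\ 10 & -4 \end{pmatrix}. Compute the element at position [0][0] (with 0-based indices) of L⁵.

15551

Characteristic polynomial: μ^2 - 7μ + 6 = (μ - 6)(μ - 1), so the eigenvalues are 1, 6.
μ=1: eigenvector (-1, -2).
μ=6: eigenvector (1, 1).
P = [[-1, 1], [-2, 1]], D = diag(1, 6), P⁻¹ = [[1, -1], [2, -1]].
L⁵ = P·diag(1, 7776)·P⁻¹ = [[15551, -7775], [15550, -7774]].
The requested entry is 15551.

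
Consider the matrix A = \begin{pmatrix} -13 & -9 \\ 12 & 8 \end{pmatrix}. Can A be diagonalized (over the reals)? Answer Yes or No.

Yes

Characteristic polynomial: p(s) = s^2 + 5s + 4 = (s + 1)(s + 4).
All 2 eigenvalues are distinct, so A is diagonalizable.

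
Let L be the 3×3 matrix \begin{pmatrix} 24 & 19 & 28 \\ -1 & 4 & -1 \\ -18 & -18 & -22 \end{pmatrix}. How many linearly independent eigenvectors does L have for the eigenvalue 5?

L − 5I = [[19, 19, 28], [-1, -1, -1], [-18, -18, -27]].
This matrix has rank 2, so its null space has dimension 3 − 2 = 1.

1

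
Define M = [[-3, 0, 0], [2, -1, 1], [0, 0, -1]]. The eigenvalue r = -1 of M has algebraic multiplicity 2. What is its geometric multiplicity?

M + 1I = [[-2, 0, 0], [2, 0, 1], [0, 0, 0]].
This matrix has rank 2, so its null space has dimension 3 − 2 = 1.

1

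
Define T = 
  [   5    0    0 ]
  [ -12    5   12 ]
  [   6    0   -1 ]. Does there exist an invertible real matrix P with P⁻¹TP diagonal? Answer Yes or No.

Yes

Characteristic polynomial: p(s) = s^3 - 9s^2 + 15s + 25 = (s - 5)^2(s + 1).
s = 5 has algebraic multiplicity 2; rank(T − 5I) = 1, so geometric multiplicity = 2.
Every eigenvalue has geometric = algebraic multiplicity, so T is diagonalizable.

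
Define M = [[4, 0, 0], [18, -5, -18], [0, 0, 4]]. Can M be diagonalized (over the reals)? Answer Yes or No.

Yes

Characteristic polynomial: p(r) = r^3 - 3r^2 - 24r + 80 = (r - 4)^2(r + 5).
r = 4 has algebraic multiplicity 2; rank(M − 4I) = 1, so geometric multiplicity = 2.
Every eigenvalue has geometric = algebraic multiplicity, so M is diagonalizable.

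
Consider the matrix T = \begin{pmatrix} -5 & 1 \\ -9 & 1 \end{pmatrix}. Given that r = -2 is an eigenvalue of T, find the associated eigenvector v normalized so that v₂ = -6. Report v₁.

T + 2I = [[-3, 1], [-9, 3]].
Solving (T + 2I)v = 0 gives the eigenspace spanned by (-2, -6).
With v₂ = -6, v = (-2, -6), so v₁ = -2.

-2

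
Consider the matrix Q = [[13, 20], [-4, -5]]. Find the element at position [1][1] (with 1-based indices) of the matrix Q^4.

2801

Characteristic polynomial: s^2 - 8s + 15 = (s - 5)(s - 3), so the eigenvalues are 3, 5.
s=5: eigenvector (5, -2).
s=3: eigenvector (-2, 1).
P = [[5, -2], [-2, 1]], D = diag(5, 3), P⁻¹ = [[1, 2], [2, 5]].
Q⁴ = P·diag(625, 81)·P⁻¹ = [[2801, 5440], [-1088, -2095]].
The requested entry is 2801.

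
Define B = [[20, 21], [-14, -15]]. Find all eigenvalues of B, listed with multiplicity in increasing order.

Characteristic polynomial: p(t) = t^2 - 5t - 6 = (t - 6)(t + 1).
Roots (with multiplicity): -1, 6.

-1, 6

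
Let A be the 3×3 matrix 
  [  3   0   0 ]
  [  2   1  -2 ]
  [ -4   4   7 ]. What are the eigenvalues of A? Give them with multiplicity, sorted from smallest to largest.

3, 3, 5

Characteristic polynomial: p(t) = t^3 - 11t^2 + 39t - 45 = (t - 5)(t - 3)^2.
Roots (with multiplicity): 3, 3, 5.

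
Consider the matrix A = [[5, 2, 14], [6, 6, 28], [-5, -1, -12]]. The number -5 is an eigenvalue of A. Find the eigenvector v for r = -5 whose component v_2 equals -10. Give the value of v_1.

A + 5I = [[10, 2, 14], [6, 11, 28], [-5, -1, -7]].
Solving (A + 5I)v = 0 gives the eigenspace spanned by (-5, -10, 5).
With v_2 = -10, v = (-5, -10, 5), so v_1 = -5.

-5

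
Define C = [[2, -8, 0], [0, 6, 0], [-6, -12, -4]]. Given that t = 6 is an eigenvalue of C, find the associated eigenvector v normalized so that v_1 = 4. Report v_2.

-2

C − 6I = [[-4, -8, 0], [0, 0, 0], [-6, -12, -10]].
Solving (C − 6I)v = 0 gives the eigenspace spanned by (4, -2, 0).
With v_1 = 4, v = (4, -2, 0), so v_2 = -2.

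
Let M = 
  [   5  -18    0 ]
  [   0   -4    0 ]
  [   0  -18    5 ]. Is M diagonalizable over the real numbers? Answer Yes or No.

Yes

Characteristic polynomial: p(λ) = λ^3 - 6λ^2 - 15λ + 100 = (λ - 5)^2(λ + 4).
λ = 5 has algebraic multiplicity 2; rank(M − 5I) = 1, so geometric multiplicity = 2.
Every eigenvalue has geometric = algebraic multiplicity, so M is diagonalizable.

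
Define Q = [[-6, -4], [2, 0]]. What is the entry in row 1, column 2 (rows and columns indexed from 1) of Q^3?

-112

Characteristic polynomial: r^2 + 6r + 8 = (r + 2)(r + 4), so the eigenvalues are -4, -2.
r=-4: eigenvector (2, -1).
r=-2: eigenvector (1, -1).
P = [[2, 1], [-1, -1]], D = diag(-4, -2), P⁻¹ = [[1, 1], [-1, -2]].
Q³ = P·diag(-64, -8)·P⁻¹ = [[-120, -112], [56, 48]].
The requested entry is -112.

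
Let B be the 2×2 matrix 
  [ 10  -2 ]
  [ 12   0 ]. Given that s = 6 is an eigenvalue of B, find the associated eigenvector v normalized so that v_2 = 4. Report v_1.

2

B − 6I = [[4, -2], [12, -6]].
Solving (B − 6I)v = 0 gives the eigenspace spanned by (2, 4).
With v_2 = 4, v = (2, 4), so v_1 = 2.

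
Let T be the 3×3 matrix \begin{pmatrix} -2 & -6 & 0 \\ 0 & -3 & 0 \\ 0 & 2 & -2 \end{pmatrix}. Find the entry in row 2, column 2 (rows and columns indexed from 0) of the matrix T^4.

16

Characteristic polynomial: s^3 + 7s^2 + 16s + 12 = (s + 2)^2(s + 3), so the eigenvalues are -3, -2, -2.
s=-2: eigenvector (3, 0, -1).
s=-3: eigenvector (6, 1, -2).
s=-2: eigenvector (-2, 0, 1).
P = [[3, 6, -2], [0, 1, 0], [-1, -2, 1]], D = diag(-2, -3, -2), P⁻¹ = [[1, -2, 2], [0, 1, 0], [1, 0, 3]].
T⁴ = P·diag(16, 81, 16)·P⁻¹ = [[16, 390, 0], [0, 81, 0], [0, -130, 16]].
The requested entry is 16.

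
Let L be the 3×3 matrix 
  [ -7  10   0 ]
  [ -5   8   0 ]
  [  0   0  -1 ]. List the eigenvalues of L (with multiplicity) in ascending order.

Characteristic polynomial: p(t) = t^3 - 7t - 6 = (t - 3)(t + 1)(t + 2).
Roots (with multiplicity): -2, -1, 3.

-2, -1, 3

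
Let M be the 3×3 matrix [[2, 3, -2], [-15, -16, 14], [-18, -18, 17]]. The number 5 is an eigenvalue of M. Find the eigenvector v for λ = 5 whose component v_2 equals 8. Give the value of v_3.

12

M − 5I = [[-3, 3, -2], [-15, -21, 14], [-18, -18, 12]].
Solving (M − 5I)v = 0 gives the eigenspace spanned by (0, 8, 12).
With v_2 = 8, v = (0, 8, 12), so v_3 = 12.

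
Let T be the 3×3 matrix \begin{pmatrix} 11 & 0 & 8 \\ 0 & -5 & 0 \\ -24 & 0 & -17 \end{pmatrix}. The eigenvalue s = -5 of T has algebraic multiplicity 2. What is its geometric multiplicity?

2

T + 5I = [[16, 0, 8], [0, 0, 0], [-24, 0, -12]].
This matrix has rank 1, so its null space has dimension 3 − 1 = 2.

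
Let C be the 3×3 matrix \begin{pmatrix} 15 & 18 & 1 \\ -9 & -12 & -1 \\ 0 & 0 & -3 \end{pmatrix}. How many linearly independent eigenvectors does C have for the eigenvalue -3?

1

C + 3I = [[18, 18, 1], [-9, -9, -1], [0, 0, 0]].
This matrix has rank 2, so its null space has dimension 3 − 2 = 1.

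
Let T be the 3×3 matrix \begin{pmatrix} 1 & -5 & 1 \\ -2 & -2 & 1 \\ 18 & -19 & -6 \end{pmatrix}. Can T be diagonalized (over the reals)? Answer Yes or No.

Characteristic polynomial: p(μ) = μ^3 + 7μ^2 - 5μ - 75 = (μ - 3)(μ + 5)^2.
μ = -5 has algebraic multiplicity 2; rank(T + 5I) = 2, so geometric multiplicity = 1.
Geometric multiplicity < algebraic multiplicity, so T is not diagonalizable.

No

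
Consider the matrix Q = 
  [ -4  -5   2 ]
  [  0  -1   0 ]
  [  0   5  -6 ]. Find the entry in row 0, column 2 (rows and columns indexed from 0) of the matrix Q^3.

152

Characteristic polynomial: μ^3 + 11μ^2 + 34μ + 24 = (μ + 1)(μ + 4)(μ + 6), so the eigenvalues are -6, -4, -1.
μ=-4: eigenvector (1, 0, 0).
μ=-1: eigenvector (-1, 1, 1).
μ=-6: eigenvector (-1, 0, 1).
P = [[1, -1, -1], [0, 1, 0], [0, 1, 1]], D = diag(-4, -1, -6), P⁻¹ = [[1, 0, 1], [0, 1, 0], [0, -1, 1]].
Q³ = P·diag(-64, -1, -216)·P⁻¹ = [[-64, -215, 152], [0, -1, 0], [0, 215, -216]].
The requested entry is 152.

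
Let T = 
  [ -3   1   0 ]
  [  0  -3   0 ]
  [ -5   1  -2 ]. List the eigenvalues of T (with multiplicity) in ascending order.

-3, -3, -2

Characteristic polynomial: p(s) = s^3 + 8s^2 + 21s + 18 = (s + 2)(s + 3)^2.
Roots (with multiplicity): -3, -3, -2.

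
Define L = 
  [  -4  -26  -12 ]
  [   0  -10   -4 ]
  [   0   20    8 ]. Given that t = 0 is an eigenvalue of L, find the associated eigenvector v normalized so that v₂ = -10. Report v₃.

L = [[-4, -26, -12], [0, -10, -4], [0, 20, 8]].
Solving (L)v = 0 gives the eigenspace spanned by (-10, -10, 25).
With v₂ = -10, v = (-10, -10, 25), so v₃ = 25.

25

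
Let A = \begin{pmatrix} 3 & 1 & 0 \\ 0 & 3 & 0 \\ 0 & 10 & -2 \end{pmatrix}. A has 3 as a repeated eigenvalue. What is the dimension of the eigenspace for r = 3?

A − 3I = [[0, 1, 0], [0, 0, 0], [0, 10, -5]].
This matrix has rank 2, so its null space has dimension 3 − 2 = 1.

1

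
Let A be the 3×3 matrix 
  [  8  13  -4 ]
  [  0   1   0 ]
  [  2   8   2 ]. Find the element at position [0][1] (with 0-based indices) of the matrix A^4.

2845

Characteristic polynomial: s^3 - 11s^2 + 34s - 24 = (s - 6)(s - 4)(s - 1), so the eigenvalues are 1, 4, 6.
s=4: eigenvector (-1, 0, -1).
s=1: eigenvector (-3, 1, -2).
s=6: eigenvector (2, 0, 1).
P = [[-1, -3, 2], [0, 1, 0], [-1, -2, 1]], D = diag(4, 1, 6), P⁻¹ = [[1, -1, -2], [0, 1, 0], [1, 1, -1]].
A⁴ = P·diag(256, 1, 1296)·P⁻¹ = [[2336, 2845, -2080], [0, 1, 0], [1040, 1550, -784]].
The requested entry is 2845.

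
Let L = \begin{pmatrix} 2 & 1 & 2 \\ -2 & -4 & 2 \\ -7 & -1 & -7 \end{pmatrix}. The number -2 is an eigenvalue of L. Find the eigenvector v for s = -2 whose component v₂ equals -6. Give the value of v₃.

L + 2I = [[4, 1, 2], [-2, -2, 2], [-7, -1, -5]].
Solving (L + 2I)v = 0 gives the eigenspace spanned by (3, -6, -3).
With v₂ = -6, v = (3, -6, -3), so v₃ = -3.

-3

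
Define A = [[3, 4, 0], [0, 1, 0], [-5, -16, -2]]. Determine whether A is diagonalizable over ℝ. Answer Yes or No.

Characteristic polynomial: p(μ) = μ^3 - 2μ^2 - 5μ + 6 = (μ - 3)(μ - 1)(μ + 2).
All 3 eigenvalues are distinct, so A is diagonalizable.

Yes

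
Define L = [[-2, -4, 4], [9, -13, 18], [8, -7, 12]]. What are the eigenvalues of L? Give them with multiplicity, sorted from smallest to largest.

Characteristic polynomial: p(λ) = λ^3 + 3λ^2 - 24λ - 80 = (λ - 5)(λ + 4)^2.
Roots (with multiplicity): -4, -4, 5.

-4, -4, 5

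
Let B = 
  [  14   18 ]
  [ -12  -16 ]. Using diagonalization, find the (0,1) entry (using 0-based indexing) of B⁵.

Characteristic polynomial: s^2 + 2s - 8 = (s - 2)(s + 4), so the eigenvalues are -4, 2.
s=-4: eigenvector (-1, 1).
s=2: eigenvector (3, -2).
P = [[-1, 3], [1, -2]], D = diag(-4, 2), P⁻¹ = [[2, 3], [1, 1]].
B⁵ = P·diag(-1024, 32)·P⁻¹ = [[2144, 3168], [-2112, -3136]].
The requested entry is 3168.

3168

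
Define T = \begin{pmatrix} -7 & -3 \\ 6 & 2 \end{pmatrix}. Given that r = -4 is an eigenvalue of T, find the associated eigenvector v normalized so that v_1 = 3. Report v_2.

-3

T + 4I = [[-3, -3], [6, 6]].
Solving (T + 4I)v = 0 gives the eigenspace spanned by (3, -3).
With v_1 = 3, v = (3, -3), so v_2 = -3.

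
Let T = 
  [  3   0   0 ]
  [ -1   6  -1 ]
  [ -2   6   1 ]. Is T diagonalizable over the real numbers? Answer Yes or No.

Yes

Characteristic polynomial: p(s) = s^3 - 10s^2 + 33s - 36 = (s - 4)(s - 3)^2.
s = 3 has algebraic multiplicity 2; rank(T − 3I) = 1, so geometric multiplicity = 2.
Every eigenvalue has geometric = algebraic multiplicity, so T is diagonalizable.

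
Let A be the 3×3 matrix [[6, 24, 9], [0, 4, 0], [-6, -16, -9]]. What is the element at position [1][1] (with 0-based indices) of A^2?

16

Characteristic polynomial: r^3 - r^2 - 12r = r(r - 4)(r + 3), so the eigenvalues are -3, 0, 4.
r=0: eigenvector (3, 0, -2).
r=4: eigenvector (6, 1, -4).
r=-3: eigenvector (1, 0, -1).
P = [[3, 6, 1], [0, 1, 0], [-2, -4, -1]], D = diag(0, 4, -3), P⁻¹ = [[1, -2, 1], [0, 1, 0], [-2, 0, -3]].
A² = P·diag(0, 16, 9)·P⁻¹ = [[-18, 96, -27], [0, 16, 0], [18, -64, 27]].
The requested entry is 16.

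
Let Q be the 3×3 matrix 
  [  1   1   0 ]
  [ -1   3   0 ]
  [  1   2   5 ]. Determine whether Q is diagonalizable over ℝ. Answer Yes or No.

No

Characteristic polynomial: p(μ) = μ^3 - 9μ^2 + 24μ - 20 = (μ - 5)(μ - 2)^2.
μ = 2 has algebraic multiplicity 2; rank(Q − 2I) = 2, so geometric multiplicity = 1.
Geometric multiplicity < algebraic multiplicity, so Q is not diagonalizable.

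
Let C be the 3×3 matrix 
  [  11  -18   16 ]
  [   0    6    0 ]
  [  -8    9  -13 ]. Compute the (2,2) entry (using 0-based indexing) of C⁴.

Characteristic polynomial: μ^3 - 4μ^2 - 27μ + 90 = (μ - 6)(μ - 3)(μ + 5), so the eigenvalues are -5, 3, 6.
μ=-5: eigenvector (-1, 0, 1).
μ=3: eigenvector (-2, 0, 1).
μ=6: eigenvector (-6, 1, 3).
P = [[-1, -2, -6], [0, 0, 1], [1, 1, 3]], D = diag(-5, 3, 6), P⁻¹ = [[1, 0, 2], [-1, -3, -1], [0, 1, 0]].
C⁴ = P·diag(625, 81, 1296)·P⁻¹ = [[-463, -7290, -1088], [0, 1296, 0], [544, 3645, 1169]].
The requested entry is 1169.

1169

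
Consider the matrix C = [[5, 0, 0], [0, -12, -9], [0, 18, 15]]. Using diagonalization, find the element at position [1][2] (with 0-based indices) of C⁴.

-1215

Characteristic polynomial: t^3 - 8t^2 - 3t + 90 = (t - 6)(t - 5)(t + 3), so the eigenvalues are -3, 5, 6.
t=5: eigenvector (1, 0, 0).
t=6: eigenvector (0, -1, 2).
t=-3: eigenvector (0, -1, 1).
P = [[1, 0, 0], [0, -1, -1], [0, 2, 1]], D = diag(5, 6, -3), P⁻¹ = [[1, 0, 0], [0, 1, 1], [0, -2, -1]].
C⁴ = P·diag(625, 1296, 81)·P⁻¹ = [[625, 0, 0], [0, -1134, -1215], [0, 2430, 2511]].
The requested entry is -1215.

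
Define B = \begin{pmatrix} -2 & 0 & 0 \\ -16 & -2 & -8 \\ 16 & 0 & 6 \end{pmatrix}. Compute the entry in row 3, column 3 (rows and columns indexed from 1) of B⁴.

1296

Characteristic polynomial: s^3 - 2s^2 - 20s - 24 = (s - 6)(s + 2)^2, so the eigenvalues are -2, -2, 6.
s=6: eigenvector (0, -1, 1).
s=-2: eigenvector (-1, -1, 2).
s=-2: eigenvector (1, 2, -2).
P = [[0, -1, 1], [-1, -1, 2], [1, 2, -2]], D = diag(6, -2, -2), P⁻¹ = [[2, 0, 1], [0, 1, 1], [1, 1, 1]].
B⁴ = P·diag(1296, 16, 16)·P⁻¹ = [[16, 0, 0], [-2560, 16, -1280], [2560, 0, 1296]].
The requested entry is 1296.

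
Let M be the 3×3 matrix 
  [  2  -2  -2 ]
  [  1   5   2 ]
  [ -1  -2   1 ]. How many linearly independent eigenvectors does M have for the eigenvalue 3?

M − 3I = [[-1, -2, -2], [1, 2, 2], [-1, -2, -2]].
This matrix has rank 1, so its null space has dimension 3 − 1 = 2.

2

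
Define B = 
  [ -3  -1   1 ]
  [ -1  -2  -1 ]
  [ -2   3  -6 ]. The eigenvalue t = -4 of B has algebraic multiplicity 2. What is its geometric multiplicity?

B + 4I = [[1, -1, 1], [-1, 2, -1], [-2, 3, -2]].
This matrix has rank 2, so its null space has dimension 3 − 2 = 1.

1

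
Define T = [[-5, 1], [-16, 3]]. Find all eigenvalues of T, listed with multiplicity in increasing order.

-1, -1

Characteristic polynomial: p(μ) = μ^2 + 2μ + 1 = (μ + 1)^2.
Roots (with multiplicity): -1, -1.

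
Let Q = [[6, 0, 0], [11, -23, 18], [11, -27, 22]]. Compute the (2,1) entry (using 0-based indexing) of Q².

27

Characteristic polynomial: μ^3 - 5μ^2 - 26μ + 120 = (μ - 6)(μ - 4)(μ + 5), so the eigenvalues are -5, 4, 6.
μ=6: eigenvector (1, 1, 1).
μ=-5: eigenvector (0, 1, 1).
μ=4: eigenvector (0, 2, 3).
P = [[1, 0, 0], [1, 1, 2], [1, 1, 3]], D = diag(6, -5, 4), P⁻¹ = [[1, 0, 0], [-1, 3, -2], [0, -1, 1]].
Q² = P·diag(36, 25, 16)·P⁻¹ = [[36, 0, 0], [11, 43, -18], [11, 27, -2]].
The requested entry is 27.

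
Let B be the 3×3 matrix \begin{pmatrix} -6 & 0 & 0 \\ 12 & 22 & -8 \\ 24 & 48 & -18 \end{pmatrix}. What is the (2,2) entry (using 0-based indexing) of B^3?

-456

Characteristic polynomial: r^3 + 2r^2 - 36r - 72 = (r - 6)(r + 2)(r + 6), so the eigenvalues are -6, -2, 6.
r=-2: eigenvector (0, 1, 3).
r=-6: eigenvector (-1, 1, 2).
r=6: eigenvector (0, 1, 2).
P = [[0, -1, 0], [1, 1, 1], [3, 2, 2]], D = diag(-2, -6, 6), P⁻¹ = [[0, -2, 1], [-1, 0, 0], [1, 3, -1]].
B³ = P·diag(-8, -216, 216)·P⁻¹ = [[-216, 0, 0], [432, 664, -224], [864, 1344, -456]].
The requested entry is -456.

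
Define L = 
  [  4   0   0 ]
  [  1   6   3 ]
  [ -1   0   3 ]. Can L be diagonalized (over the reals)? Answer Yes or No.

Yes

Characteristic polynomial: p(s) = s^3 - 13s^2 + 54s - 72 = (s - 6)(s - 4)(s - 3).
All 3 eigenvalues are distinct, so L is diagonalizable.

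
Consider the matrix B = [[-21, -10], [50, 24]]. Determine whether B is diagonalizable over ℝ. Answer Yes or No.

Characteristic polynomial: p(μ) = μ^2 - 3μ - 4 = (μ - 4)(μ + 1).
All 2 eigenvalues are distinct, so B is diagonalizable.

Yes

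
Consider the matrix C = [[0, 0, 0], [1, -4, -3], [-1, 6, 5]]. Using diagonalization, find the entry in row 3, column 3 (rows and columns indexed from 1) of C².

7

Characteristic polynomial: r^3 - r^2 - 2r = r(r - 2)(r + 1), so the eigenvalues are -1, 0, 2.
r=0: eigenvector (1, 1, -1).
r=-1: eigenvector (0, 1, -1).
r=2: eigenvector (0, -1, 2).
P = [[1, 0, 0], [1, 1, -1], [-1, -1, 2]], D = diag(0, -1, 2), P⁻¹ = [[1, 0, 0], [-1, 2, 1], [0, 1, 1]].
C² = P·diag(0, 1, 4)·P⁻¹ = [[0, 0, 0], [-1, -2, -3], [1, 6, 7]].
The requested entry is 7.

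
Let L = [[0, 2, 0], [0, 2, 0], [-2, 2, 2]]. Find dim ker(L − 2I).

2

L − 2I = [[-2, 2, 0], [0, 0, 0], [-2, 2, 0]].
This matrix has rank 1, so its null space has dimension 3 − 1 = 2.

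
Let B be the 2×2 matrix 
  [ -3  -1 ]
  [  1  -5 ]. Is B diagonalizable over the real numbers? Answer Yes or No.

No

Characteristic polynomial: p(μ) = μ^2 + 8μ + 16 = (μ + 4)^2.
μ = -4 has algebraic multiplicity 2; rank(B + 4I) = 1, so geometric multiplicity = 1.
Geometric multiplicity < algebraic multiplicity, so B is not diagonalizable.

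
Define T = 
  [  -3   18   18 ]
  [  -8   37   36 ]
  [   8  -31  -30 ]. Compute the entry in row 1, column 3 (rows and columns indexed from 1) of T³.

486

Characteristic polynomial: s^3 - 4s^2 - 15s + 18 = (s - 6)(s - 1)(s + 3), so the eigenvalues are -3, 1, 6.
s=-3: eigenvector (1, 2, -2).
s=1: eigenvector (0, 1, -1).
s=6: eigenvector (2, 4, -3).
P = [[1, 0, 2], [2, 1, 4], [-2, -1, -3]], D = diag(-3, 1, 6), P⁻¹ = [[1, -2, -2], [-2, 1, 0], [0, 1, 1]].
T³ = P·diag(-27, 1, 216)·P⁻¹ = [[-27, 486, 486], [-56, 973, 972], [56, -757, -756]].
The requested entry is 486.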